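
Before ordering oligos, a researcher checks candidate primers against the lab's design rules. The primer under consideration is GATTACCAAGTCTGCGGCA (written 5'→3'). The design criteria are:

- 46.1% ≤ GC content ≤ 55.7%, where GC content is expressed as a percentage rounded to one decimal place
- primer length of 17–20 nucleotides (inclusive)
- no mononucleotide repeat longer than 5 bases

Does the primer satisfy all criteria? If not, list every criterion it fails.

Meets all criteria.

Base counts: A=5, T=4, G=5, C=5 (length 19).
GC content: GC 10/19 = 52.6% ✓
length: length 19 ✓
homopolymer run: longest run = 2 ✓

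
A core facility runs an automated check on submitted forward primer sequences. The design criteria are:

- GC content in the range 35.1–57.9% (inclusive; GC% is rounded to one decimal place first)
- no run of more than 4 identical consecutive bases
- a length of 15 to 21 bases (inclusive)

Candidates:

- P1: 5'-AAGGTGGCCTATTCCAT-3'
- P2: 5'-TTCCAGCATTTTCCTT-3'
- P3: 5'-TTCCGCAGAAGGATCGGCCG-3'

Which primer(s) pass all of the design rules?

P1 and P2.

P1 (17 nt, A=4 T=5 G=4 C=4): GC 8/17 = 47.1% ✓; longest run = 2 ✓; length 17 ✓ — passes.
P2 (16 nt, A=2 T=8 G=1 C=5): GC 6/16 = 37.5% ✓; longest run = 4 ✓; length 16 ✓ — passes.
P3 (20 nt, A=4 T=3 G=7 C=6): GC 13/20 = 65.0%, outside 35.1–57.9% ✗; longest run = 2 ✓; length 20 ✓ — fails.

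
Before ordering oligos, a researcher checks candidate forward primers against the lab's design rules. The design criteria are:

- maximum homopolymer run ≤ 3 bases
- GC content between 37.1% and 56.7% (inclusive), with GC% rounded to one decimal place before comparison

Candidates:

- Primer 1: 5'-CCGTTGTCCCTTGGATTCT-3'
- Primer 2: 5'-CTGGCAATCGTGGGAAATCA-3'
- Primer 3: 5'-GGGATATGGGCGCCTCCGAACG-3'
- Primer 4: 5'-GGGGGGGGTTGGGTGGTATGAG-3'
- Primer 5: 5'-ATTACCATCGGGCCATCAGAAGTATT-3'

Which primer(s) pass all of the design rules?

Primer 1 (19 nt, A=1 T=8 G=4 C=6): longest run = 3 ✓; GC 10/19 = 52.6% ✓ — passes.
Primer 2 (20 nt, A=6 T=4 G=6 C=4): longest run = 3 ✓; GC 10/20 = 50.0% ✓ — passes.
Primer 3 (22 nt, A=4 T=3 G=9 C=6): longest run = 3 ✓; GC 15/22 = 68.2%, outside 37.1–56.7% ✗ — fails.
Primer 4 (22 nt, A=2 T=5 G=15 C=0): longest run = 8, exceeds 3 ✗; GC 15/22 = 68.2%, outside 37.1–56.7% ✗ — fails.
Primer 5 (26 nt, A=8 T=7 G=5 C=6): longest run = 3 ✓; GC 11/26 = 42.3% ✓ — passes.

Primer 1, Primer 2 and Primer 5.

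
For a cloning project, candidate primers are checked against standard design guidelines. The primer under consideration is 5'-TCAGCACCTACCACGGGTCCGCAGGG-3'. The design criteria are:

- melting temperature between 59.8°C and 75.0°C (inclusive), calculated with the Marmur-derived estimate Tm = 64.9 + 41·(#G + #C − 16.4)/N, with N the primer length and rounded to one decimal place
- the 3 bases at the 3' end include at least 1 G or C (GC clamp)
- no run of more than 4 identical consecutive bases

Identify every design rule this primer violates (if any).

Meets all criteria.

Base counts: A=5, T=3, G=8, C=10 (length 26).
Tm: Tm = 64.9 + 41·(18 − 16.4)/26 = 67.4°C ✓
GC clamp: 3' end GGG has 3 G/C ✓
homopolymer run: longest run = 3 ✓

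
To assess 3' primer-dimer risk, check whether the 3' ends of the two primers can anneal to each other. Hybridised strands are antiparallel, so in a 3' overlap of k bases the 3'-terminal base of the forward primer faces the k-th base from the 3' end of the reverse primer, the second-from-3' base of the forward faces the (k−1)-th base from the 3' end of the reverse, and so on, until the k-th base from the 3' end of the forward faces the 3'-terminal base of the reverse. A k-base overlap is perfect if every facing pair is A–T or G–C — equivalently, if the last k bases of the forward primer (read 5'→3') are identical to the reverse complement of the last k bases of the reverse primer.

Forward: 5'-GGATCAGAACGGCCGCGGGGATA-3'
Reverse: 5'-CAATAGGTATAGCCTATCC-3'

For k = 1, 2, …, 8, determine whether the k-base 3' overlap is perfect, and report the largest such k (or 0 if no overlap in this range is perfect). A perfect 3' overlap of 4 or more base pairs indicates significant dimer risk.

Longest perfect overlap: 5 complementary base pairs; significant dimer risk (threshold 4).

Last 8 bases (5'→3') — forward …CGGGGATA, reverse …GCCTATCC.
Reverse complement of the reverse primer's last 8 bases: GGATAGGC; its first k bases are the reverse complement of the reverse primer's last k bases, so a perfect k-base overlap needs the forward primer's last k bases to equal them.
Comparing (forward last k vs required): k=1: A vs G ✗; k=2: TA vs GG ✗; k=3: ATA vs GGA ✗; k=4: GATA vs GGAT ✗; k=5: GGATA vs GGATA ✓; k=6: GGGATA vs GGATAG ✗; k=7: GGGGATA vs GGATAGG ✗; k=8: CGGGGATA vs GGATAGGC ✗.
Only k = 5 is perfect, so the longest perfect 3' overlap is 5.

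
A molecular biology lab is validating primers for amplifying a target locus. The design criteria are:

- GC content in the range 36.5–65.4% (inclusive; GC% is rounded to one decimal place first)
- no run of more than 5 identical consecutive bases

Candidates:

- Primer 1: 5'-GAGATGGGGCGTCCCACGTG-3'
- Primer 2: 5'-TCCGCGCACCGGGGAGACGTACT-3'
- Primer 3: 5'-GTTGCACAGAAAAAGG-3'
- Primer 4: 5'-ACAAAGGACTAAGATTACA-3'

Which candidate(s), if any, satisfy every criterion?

Primer 1 (20 nt, A=3 T=3 G=9 C=5): GC 14/20 = 70.0%, outside 36.5–65.4% ✗; longest run = 4 ✓ — fails.
Primer 2 (23 nt, A=4 T=3 G=8 C=8): GC 16/23 = 69.6%, outside 36.5–65.4% ✗; longest run = 4 ✓ — fails.
Primer 3 (16 nt, A=7 T=2 G=5 C=2): GC 7/16 = 43.8% ✓; longest run = 5 ✓ — passes.
Primer 4 (19 nt, A=10 T=3 G=3 C=3): GC 6/19 = 31.6%, outside 36.5–65.4% ✗; longest run = 3 ✓ — fails.

Primer 3 only.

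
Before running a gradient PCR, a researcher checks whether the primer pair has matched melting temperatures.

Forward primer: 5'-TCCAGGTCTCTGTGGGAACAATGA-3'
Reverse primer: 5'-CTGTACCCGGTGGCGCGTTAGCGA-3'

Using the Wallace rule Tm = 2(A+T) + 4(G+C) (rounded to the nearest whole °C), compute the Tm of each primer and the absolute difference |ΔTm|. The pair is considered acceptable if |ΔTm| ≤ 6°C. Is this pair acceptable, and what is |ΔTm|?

Forward: A=6 T=6 G=7 C=5 → Tm = 2·12 + 4·12 = 72°C.
Reverse: A=3 T=5 G=9 C=7 → Tm = 2·8 + 4·16 = 80°C.
|ΔTm| = |72 − 80| = 8°C, > 6°C.

|ΔTm| = 8°C; the pair is not acceptable.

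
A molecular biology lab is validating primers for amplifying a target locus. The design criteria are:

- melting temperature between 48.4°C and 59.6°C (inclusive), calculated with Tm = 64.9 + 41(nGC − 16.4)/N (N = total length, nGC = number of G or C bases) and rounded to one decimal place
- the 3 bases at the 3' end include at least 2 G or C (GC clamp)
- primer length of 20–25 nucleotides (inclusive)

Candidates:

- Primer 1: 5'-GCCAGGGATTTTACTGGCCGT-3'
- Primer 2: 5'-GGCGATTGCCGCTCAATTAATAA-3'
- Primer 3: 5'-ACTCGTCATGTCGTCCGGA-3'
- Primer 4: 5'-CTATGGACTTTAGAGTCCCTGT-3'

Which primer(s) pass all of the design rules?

Primer 1 only.

Primer 1 (21 nt, A=3 T=6 G=7 C=5): Tm = 64.9 + 41·(12 − 16.4)/21 = 56.3°C ✓; 3' end CGT has 2 G/C ✓; length 21 ✓ — passes.
Primer 2 (23 nt, A=7 T=6 G=5 C=5): Tm = 64.9 + 41·(10 − 16.4)/23 = 53.5°C ✓; 3' end TAA has 0 G/C, need ≥2 ✗; length 23 ✓ — fails.
Primer 3 (19 nt, A=3 T=5 G=5 C=6): Tm = 64.9 + 41·(11 − 16.4)/19 = 53.2°C ✓; 3' end GGA has 2 G/C ✓; length 19, outside 20–25 ✗ — fails.
Primer 4 (22 nt, A=4 T=8 G=5 C=5): Tm = 64.9 + 41·(10 − 16.4)/22 = 53.0°C ✓; 3' end TGT has 1 G/C, need ≥2 ✗; length 22 ✓ — fails.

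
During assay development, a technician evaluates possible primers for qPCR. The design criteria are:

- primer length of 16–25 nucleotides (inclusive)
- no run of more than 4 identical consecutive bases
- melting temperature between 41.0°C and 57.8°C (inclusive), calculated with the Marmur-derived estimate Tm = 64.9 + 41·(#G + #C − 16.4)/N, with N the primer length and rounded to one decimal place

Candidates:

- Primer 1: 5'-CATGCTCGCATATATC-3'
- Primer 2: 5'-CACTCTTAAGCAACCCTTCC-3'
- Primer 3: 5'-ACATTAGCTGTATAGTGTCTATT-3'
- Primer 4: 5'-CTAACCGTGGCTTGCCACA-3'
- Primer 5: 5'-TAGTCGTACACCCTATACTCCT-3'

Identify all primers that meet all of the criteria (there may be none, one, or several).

Primer 1 (16 nt, A=4 T=5 G=2 C=5): length 16 ✓; longest run = 1 ✓; Tm = 64.9 + 41·(7 − 16.4)/16 = 40.8°C, outside 41.0–57.8°C ✗ — fails.
Primer 2 (20 nt, A=5 T=5 G=1 C=9): length 20 ✓; longest run = 3 ✓; Tm = 64.9 + 41·(10 − 16.4)/20 = 51.8°C ✓ — passes.
Primer 3 (23 nt, A=6 T=10 G=4 C=3): length 23 ✓; longest run = 2 ✓; Tm = 64.9 + 41·(7 − 16.4)/23 = 48.1°C ✓ — passes.
Primer 4 (19 nt, A=4 T=4 G=4 C=7): length 19 ✓; longest run = 2 ✓; Tm = 64.9 + 41·(11 − 16.4)/19 = 53.2°C ✓ — passes.
Primer 5 (22 nt, A=5 T=7 G=2 C=8): length 22 ✓; longest run = 3 ✓; Tm = 64.9 + 41·(10 − 16.4)/22 = 53.0°C ✓ — passes.

Primer 2, Primer 3, Primer 4 and Primer 5.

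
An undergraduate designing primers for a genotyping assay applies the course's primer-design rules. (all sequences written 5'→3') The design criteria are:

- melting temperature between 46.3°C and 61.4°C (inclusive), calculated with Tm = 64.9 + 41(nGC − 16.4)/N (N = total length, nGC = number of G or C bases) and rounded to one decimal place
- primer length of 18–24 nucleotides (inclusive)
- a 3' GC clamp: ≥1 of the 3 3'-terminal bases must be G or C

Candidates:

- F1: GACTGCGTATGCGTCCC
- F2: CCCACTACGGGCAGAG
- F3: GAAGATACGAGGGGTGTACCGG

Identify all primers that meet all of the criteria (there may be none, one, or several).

F3 only.

F1 (17 nt, A=2 T=4 G=5 C=6): Tm = 64.9 + 41·(11 − 16.4)/17 = 51.9°C ✓; length 17, outside 18–24 ✗; 3' end CCC has 3 G/C ✓ — fails.
F2 (16 nt, A=4 T=1 G=5 C=6): Tm = 64.9 + 41·(11 − 16.4)/16 = 51.1°C ✓; length 16, outside 18–24 ✗; 3' end GAG has 2 G/C ✓ — fails.
F3 (22 nt, A=6 T=3 G=10 C=3): Tm = 64.9 + 41·(13 − 16.4)/22 = 58.6°C ✓; length 22 ✓; 3' end CGG has 3 G/C ✓ — passes.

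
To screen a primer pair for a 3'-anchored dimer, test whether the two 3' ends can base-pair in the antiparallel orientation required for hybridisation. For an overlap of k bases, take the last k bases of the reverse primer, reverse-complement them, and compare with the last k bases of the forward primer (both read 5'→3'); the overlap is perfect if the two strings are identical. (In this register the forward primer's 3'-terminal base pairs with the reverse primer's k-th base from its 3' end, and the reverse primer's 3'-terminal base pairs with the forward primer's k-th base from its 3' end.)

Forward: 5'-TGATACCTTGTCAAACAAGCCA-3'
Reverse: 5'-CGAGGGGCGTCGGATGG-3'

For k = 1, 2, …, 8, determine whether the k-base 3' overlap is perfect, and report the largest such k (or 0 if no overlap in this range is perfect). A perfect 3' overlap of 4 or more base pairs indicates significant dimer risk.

Last 8 bases (5'→3') — forward …ACAAGCCA, reverse …TCGGATGG.
Reverse complement of the reverse primer's last 8 bases: CCATCCGA; its first k bases are the reverse complement of the reverse primer's last k bases, so a perfect k-base overlap needs the forward primer's last k bases to equal them.
Comparing (forward last k vs required): k=1: A vs C ✗; k=2: CA vs CC ✗; k=3: CCA vs CCA ✓; k=4: GCCA vs CCAT ✗; k=5: AGCCA vs CCATC ✗; k=6: AAGCCA vs CCATCC ✗; k=7: CAAGCCA vs CCATCCG ✗; k=8: ACAAGCCA vs CCATCCGA ✗.
Only k = 3 is perfect, so the longest perfect 3' overlap is 3.

Longest perfect overlap: 3 complementary base pairs; below the dimer-risk threshold (threshold 4).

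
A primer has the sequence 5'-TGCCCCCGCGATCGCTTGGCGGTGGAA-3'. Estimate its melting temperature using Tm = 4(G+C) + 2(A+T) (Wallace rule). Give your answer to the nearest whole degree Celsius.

Base counts: A=3, T=5, G=10, C=9 (length 27).
Tm = 2·(3+5) + 4·(10+9) = 2·8 + 4·19 = 16 + 76 = 92°C.

92°C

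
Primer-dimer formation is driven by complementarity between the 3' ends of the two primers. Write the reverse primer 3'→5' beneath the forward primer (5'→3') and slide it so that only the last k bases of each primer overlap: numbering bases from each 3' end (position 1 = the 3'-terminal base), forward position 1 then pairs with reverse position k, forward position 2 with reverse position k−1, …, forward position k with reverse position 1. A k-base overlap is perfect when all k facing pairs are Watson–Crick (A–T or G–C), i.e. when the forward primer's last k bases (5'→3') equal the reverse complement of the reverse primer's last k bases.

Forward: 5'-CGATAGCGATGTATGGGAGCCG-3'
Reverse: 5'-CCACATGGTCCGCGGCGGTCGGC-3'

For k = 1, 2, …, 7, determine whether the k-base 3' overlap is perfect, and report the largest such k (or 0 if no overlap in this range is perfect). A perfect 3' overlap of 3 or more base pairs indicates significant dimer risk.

Longest perfect overlap: 4 complementary base pairs; significant dimer risk (threshold 3).

Last 7 bases (5'→3') — forward …GGAGCCG, reverse …GGTCGGC.
Reverse complement of the reverse primer's last 7 bases: GCCGACC; its first k bases are the reverse complement of the reverse primer's last k bases, so a perfect k-base overlap needs the forward primer's last k bases to equal them.
Comparing (forward last k vs required): k=1: G vs G ✓; k=2: CG vs GC ✗; k=3: CCG vs GCC ✗; k=4: GCCG vs GCCG ✓; k=5: AGCCG vs GCCGA ✗; k=6: GAGCCG vs GCCGAC ✗; k=7: GGAGCCG vs GCCGACC ✗.
Perfect overlaps at k = 1, 4; the largest is 4.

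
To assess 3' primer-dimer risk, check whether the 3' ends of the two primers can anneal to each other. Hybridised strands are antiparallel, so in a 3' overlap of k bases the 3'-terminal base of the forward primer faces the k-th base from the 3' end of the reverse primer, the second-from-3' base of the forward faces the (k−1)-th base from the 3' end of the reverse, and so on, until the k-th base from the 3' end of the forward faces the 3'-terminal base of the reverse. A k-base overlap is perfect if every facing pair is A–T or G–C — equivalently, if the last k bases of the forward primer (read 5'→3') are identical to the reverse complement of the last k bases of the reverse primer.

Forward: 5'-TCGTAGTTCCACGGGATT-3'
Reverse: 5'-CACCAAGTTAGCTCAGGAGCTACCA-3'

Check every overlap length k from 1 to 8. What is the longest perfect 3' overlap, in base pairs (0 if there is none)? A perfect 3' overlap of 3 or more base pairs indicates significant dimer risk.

Longest perfect overlap: 1 complementary base pair; below the dimer-risk threshold (threshold 3).

Last 8 bases (5'→3') — forward …ACGGGATT, reverse …AGCTACCA.
Reverse complement of the reverse primer's last 8 bases: TGGTAGCT; its first k bases are the reverse complement of the reverse primer's last k bases, so a perfect k-base overlap needs the forward primer's last k bases to equal them.
Comparing (forward last k vs required): k=1: T vs T ✓; k=2: TT vs TG ✗; k=3: ATT vs TGG ✗; k=4: GATT vs TGGT ✗; k=5: GGATT vs TGGTA ✗; k=6: GGGATT vs TGGTAG ✗; k=7: CGGGATT vs TGGTAGC ✗; k=8: ACGGGATT vs TGGTAGCT ✗.
Only k = 1 is perfect, so the longest perfect 3' overlap is 1.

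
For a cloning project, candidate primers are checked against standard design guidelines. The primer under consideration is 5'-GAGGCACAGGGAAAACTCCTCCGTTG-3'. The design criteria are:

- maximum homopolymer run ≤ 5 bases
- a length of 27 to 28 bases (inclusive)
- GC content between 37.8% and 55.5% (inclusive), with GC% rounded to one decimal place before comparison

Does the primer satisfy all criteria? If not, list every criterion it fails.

Fails: length, GC content.

Base counts: A=7, T=4, G=8, C=7 (length 26).
homopolymer run: longest run = 4 ✓
length: length 26, outside 27–28 ✗
GC content: GC 15/26 = 57.7%, outside 37.8–55.5% ✗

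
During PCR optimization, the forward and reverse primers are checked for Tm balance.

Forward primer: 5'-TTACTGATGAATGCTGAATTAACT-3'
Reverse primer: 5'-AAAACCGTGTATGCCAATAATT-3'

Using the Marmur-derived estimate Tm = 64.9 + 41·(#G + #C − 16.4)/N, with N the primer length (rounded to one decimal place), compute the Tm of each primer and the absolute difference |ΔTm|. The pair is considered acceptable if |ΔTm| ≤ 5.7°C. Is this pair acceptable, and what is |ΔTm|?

|ΔTm| = 1.4°C; the pair is acceptable.

Forward: G+C = 7, N = 24 → Tm = 64.9 + 41·(7 − 16.4)/24 = 48.8°C.
Reverse: G+C = 7, N = 22 → Tm = 64.9 + 41·(7 − 16.4)/22 = 47.4°C.
|ΔTm| = |48.8 − 47.4| = 1.4°C, ≤ 5.7°C.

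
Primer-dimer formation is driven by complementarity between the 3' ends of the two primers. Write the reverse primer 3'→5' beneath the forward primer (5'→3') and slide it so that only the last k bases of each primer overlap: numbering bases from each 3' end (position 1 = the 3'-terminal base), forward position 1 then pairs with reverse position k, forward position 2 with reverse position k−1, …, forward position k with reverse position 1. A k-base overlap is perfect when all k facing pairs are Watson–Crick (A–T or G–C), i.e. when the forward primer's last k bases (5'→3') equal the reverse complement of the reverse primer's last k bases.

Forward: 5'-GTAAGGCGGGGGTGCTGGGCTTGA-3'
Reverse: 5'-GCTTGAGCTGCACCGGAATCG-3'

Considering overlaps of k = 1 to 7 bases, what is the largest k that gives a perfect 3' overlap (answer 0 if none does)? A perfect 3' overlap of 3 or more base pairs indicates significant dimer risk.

Last 7 bases (5'→3') — forward …GGCTTGA, reverse …GGAATCG.
Reverse complement of the reverse primer's last 7 bases: CGATTCC; its first k bases are the reverse complement of the reverse primer's last k bases, so a perfect k-base overlap needs the forward primer's last k bases to equal them.
Comparing (forward last k vs required): k=1: A vs C ✗; k=2: GA vs CG ✗; k=3: TGA vs CGA ✗; k=4: TTGA vs CGAT ✗; k=5: CTTGA vs CGATT ✗; k=6: GCTTGA vs CGATTC ✗; k=7: GGCTTGA vs CGATTCC ✗.
No overlap length from 1 to 7 is perfect, so the longest perfect 3' overlap is 0.

Longest perfect overlap: 0 complementary base pairs; below the dimer-risk threshold (threshold 3).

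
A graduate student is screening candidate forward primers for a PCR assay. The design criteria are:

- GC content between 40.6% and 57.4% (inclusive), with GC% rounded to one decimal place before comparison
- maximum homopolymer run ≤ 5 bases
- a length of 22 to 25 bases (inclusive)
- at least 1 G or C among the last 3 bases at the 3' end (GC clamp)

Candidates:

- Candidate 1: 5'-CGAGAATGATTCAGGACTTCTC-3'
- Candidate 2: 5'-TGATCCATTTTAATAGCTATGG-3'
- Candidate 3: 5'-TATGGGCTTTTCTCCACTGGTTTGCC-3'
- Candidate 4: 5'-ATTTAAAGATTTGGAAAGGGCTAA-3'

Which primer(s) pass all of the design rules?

Candidate 1 only.

Candidate 1 (22 nt, A=6 T=6 G=5 C=5): GC 10/22 = 45.5% ✓; longest run = 2 ✓; length 22 ✓; 3' end CTC has 2 G/C ✓ — passes.
Candidate 2 (22 nt, A=6 T=9 G=4 C=3): GC 7/22 = 31.8%, outside 40.6–57.4% ✗; longest run = 4 ✓; length 22 ✓; 3' end TGG has 2 G/C ✓ — fails.
Candidate 3 (26 nt, A=2 T=11 G=6 C=7): GC 13/26 = 50.0% ✓; longest run = 4 ✓; length 26, outside 22–25 ✗; 3' end GCC has 3 G/C ✓ — fails.
Candidate 4 (24 nt, A=10 T=7 G=6 C=1): GC 7/24 = 29.2%, outside 40.6–57.4% ✗; longest run = 3 ✓; length 24 ✓; 3' end TAA has 0 G/C, need ≥1 ✗ — fails.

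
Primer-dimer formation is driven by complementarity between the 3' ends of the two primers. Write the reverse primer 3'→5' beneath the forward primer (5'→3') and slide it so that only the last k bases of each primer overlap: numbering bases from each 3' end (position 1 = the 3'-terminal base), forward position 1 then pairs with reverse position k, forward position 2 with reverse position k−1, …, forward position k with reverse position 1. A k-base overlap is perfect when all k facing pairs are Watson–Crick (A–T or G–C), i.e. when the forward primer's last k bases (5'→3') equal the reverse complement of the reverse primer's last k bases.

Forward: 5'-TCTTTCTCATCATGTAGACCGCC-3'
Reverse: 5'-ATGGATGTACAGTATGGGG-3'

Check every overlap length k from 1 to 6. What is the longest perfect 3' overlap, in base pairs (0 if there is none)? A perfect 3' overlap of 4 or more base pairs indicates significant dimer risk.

Longest perfect overlap: 2 complementary base pairs; below the dimer-risk threshold (threshold 4).

Last 6 bases (5'→3') — forward …ACCGCC, reverse …ATGGGG.
Reverse complement of the reverse primer's last 6 bases: CCCCAT; its first k bases are the reverse complement of the reverse primer's last k bases, so a perfect k-base overlap needs the forward primer's last k bases to equal them.
Comparing (forward last k vs required): k=1: C vs C ✓; k=2: CC vs CC ✓; k=3: GCC vs CCC ✗; k=4: CGCC vs CCCC ✗; k=5: CCGCC vs CCCCA ✗; k=6: ACCGCC vs CCCCAT ✗.
Perfect overlaps at k = 1, 2; the largest is 2.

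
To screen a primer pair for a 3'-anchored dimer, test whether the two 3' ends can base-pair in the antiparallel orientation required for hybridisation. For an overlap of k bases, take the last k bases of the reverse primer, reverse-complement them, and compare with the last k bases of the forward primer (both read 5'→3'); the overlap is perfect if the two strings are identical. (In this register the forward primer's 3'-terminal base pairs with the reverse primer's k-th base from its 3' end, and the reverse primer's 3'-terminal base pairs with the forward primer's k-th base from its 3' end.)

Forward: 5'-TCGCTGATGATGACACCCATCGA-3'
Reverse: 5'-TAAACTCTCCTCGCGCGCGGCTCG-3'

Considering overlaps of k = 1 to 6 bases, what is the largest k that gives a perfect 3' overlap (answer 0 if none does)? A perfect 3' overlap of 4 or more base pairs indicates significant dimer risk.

Longest perfect overlap: 3 complementary base pairs; below the dimer-risk threshold (threshold 4).

Last 6 bases (5'→3') — forward …CATCGA, reverse …GGCTCG.
Reverse complement of the reverse primer's last 6 bases: CGAGCC; its first k bases are the reverse complement of the reverse primer's last k bases, so a perfect k-base overlap needs the forward primer's last k bases to equal them.
Comparing (forward last k vs required): k=1: A vs C ✗; k=2: GA vs CG ✗; k=3: CGA vs CGA ✓; k=4: TCGA vs CGAG ✗; k=5: ATCGA vs CGAGC ✗; k=6: CATCGA vs CGAGCC ✗.
Only k = 3 is perfect, so the longest perfect 3' overlap is 3.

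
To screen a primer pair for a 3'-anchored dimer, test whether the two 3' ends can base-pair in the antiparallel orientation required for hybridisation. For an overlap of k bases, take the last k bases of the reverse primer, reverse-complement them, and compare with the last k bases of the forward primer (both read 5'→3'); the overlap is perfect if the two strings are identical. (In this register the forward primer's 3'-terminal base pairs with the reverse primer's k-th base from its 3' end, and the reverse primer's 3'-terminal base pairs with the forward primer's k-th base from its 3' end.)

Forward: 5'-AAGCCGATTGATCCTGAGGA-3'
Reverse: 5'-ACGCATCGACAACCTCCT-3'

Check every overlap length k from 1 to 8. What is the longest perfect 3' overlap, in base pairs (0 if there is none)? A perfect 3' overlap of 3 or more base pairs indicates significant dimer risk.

Longest perfect overlap: 4 complementary base pairs; significant dimer risk (threshold 3).

Last 8 bases (5'→3') — forward …CCTGAGGA, reverse …AACCTCCT.
Reverse complement of the reverse primer's last 8 bases: AGGAGGTT; its first k bases are the reverse complement of the reverse primer's last k bases, so a perfect k-base overlap needs the forward primer's last k bases to equal them.
Comparing (forward last k vs required): k=1: A vs A ✓; k=2: GA vs AG ✗; k=3: GGA vs AGG ✗; k=4: AGGA vs AGGA ✓; k=5: GAGGA vs AGGAG ✗; k=6: TGAGGA vs AGGAGG ✗; k=7: CTGAGGA vs AGGAGGT ✗; k=8: CCTGAGGA vs AGGAGGTT ✗.
Perfect overlaps at k = 1, 4; the largest is 4.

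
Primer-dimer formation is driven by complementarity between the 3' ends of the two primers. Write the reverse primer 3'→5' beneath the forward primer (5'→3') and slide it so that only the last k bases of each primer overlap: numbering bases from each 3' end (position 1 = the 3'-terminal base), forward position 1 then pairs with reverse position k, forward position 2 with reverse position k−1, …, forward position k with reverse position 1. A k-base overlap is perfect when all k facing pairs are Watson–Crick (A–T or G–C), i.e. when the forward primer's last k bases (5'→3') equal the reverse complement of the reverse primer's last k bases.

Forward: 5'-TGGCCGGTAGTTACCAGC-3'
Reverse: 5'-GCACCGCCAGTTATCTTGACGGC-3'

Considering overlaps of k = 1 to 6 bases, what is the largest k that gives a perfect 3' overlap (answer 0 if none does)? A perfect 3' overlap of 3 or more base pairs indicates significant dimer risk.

Longest perfect overlap: 2 complementary base pairs; below the dimer-risk threshold (threshold 3).

Last 6 bases (5'→3') — forward …ACCAGC, reverse …GACGGC.
Reverse complement of the reverse primer's last 6 bases: GCCGTC; its first k bases are the reverse complement of the reverse primer's last k bases, so a perfect k-base overlap needs the forward primer's last k bases to equal them.
Comparing (forward last k vs required): k=1: C vs G ✗; k=2: GC vs GC ✓; k=3: AGC vs GCC ✗; k=4: CAGC vs GCCG ✗; k=5: CCAGC vs GCCGT ✗; k=6: ACCAGC vs GCCGTC ✗.
Only k = 2 is perfect, so the longest perfect 3' overlap is 2.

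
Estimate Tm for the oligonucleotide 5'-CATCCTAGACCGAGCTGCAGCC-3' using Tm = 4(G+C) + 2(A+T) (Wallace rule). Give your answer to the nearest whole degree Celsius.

72°C

Base counts: A=5, T=3, G=5, C=9 (length 22).
Tm = 2·(5+3) + 4·(5+9) = 2·8 + 4·14 = 16 + 56 = 72°C.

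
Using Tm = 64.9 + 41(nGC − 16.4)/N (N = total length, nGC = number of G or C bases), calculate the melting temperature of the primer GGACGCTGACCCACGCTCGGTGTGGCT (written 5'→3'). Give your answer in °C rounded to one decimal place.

68.8°C

Base counts: A=3, T=5, G=10, C=9; G+C = 19, N = 27.
Tm = 64.9 + 41·(19 − 16.4)/27 = 64.9 + 106.60/27 = 68.8°C.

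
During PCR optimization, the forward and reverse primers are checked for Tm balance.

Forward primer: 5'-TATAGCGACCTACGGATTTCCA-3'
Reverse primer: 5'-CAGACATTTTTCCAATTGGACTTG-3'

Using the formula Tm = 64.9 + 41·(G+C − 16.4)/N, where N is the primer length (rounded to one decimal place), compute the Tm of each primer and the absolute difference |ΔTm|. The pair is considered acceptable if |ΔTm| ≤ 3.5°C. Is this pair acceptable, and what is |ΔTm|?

|ΔTm| = 0.7°C; the pair is acceptable.

Forward: G+C = 10, N = 22 → Tm = 64.9 + 41·(10 − 16.4)/22 = 53.0°C.
Reverse: G+C = 9, N = 24 → Tm = 64.9 + 41·(9 − 16.4)/24 = 52.3°C.
|ΔTm| = |53.0 − 52.3| = 0.7°C, ≤ 3.5°C.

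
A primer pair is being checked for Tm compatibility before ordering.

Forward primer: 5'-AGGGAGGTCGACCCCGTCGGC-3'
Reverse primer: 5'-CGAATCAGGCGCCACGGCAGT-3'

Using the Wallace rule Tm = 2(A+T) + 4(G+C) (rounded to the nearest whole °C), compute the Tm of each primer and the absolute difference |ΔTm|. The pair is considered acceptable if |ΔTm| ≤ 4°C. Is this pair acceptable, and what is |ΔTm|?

Forward: A=3 T=2 G=9 C=7 → Tm = 2·5 + 4·16 = 74°C.
Reverse: A=5 T=2 G=7 C=7 → Tm = 2·7 + 4·14 = 70°C.
|ΔTm| = |74 − 70| = 4°C, ≤ 4°C.

|ΔTm| = 4°C; the pair is acceptable.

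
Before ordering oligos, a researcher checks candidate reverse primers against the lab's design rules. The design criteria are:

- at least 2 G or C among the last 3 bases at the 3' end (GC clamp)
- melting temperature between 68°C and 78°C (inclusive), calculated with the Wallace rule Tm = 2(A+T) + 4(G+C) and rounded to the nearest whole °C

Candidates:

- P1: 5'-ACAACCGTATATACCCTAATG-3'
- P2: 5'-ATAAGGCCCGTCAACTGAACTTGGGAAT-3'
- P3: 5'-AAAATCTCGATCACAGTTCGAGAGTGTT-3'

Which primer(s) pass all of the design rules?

None of the candidates satisfy all criteria.

P1 (21 nt, A=8 T=5 G=2 C=6): 3' end ATG has 1 G/C, need ≥2 ✗; Tm = 2·13 + 4·8 = 58°C, outside 68–78°C ✗ — fails.
P2 (28 nt, A=9 T=6 G=7 C=6): 3' end AAT has 0 G/C, need ≥2 ✗; Tm = 2·15 + 4·13 = 82°C, outside 68–78°C ✗ — fails.
P3 (28 nt, A=9 T=8 G=6 C=5): 3' end GTT has 1 G/C, need ≥2 ✗; Tm = 2·17 + 4·11 = 78°C ✓ — fails.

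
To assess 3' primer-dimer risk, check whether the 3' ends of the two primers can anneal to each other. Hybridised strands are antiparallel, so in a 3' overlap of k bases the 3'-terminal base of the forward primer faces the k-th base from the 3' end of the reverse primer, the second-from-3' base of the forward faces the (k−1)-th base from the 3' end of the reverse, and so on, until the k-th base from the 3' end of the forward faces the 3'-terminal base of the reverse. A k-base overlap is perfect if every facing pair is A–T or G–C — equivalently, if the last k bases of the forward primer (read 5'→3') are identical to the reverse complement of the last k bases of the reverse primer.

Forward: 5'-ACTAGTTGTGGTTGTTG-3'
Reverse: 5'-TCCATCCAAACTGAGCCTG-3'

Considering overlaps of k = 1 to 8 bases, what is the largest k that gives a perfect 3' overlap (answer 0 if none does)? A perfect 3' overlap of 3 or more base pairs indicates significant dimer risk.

Longest perfect overlap: 0 complementary base pairs; below the dimer-risk threshold (threshold 3).

Last 8 bases (5'→3') — forward …GGTTGTTG, reverse …TGAGCCTG.
Reverse complement of the reverse primer's last 8 bases: CAGGCTCA; its first k bases are the reverse complement of the reverse primer's last k bases, so a perfect k-base overlap needs the forward primer's last k bases to equal them.
Comparing (forward last k vs required): k=1: G vs C ✗; k=2: TG vs CA ✗; k=3: TTG vs CAG ✗; k=4: GTTG vs CAGG ✗; k=5: TGTTG vs CAGGC ✗; k=6: TTGTTG vs CAGGCT ✗; k=7: GTTGTTG vs CAGGCTC ✗; k=8: GGTTGTTG vs CAGGCTCA ✗.
No overlap length from 1 to 8 is perfect, so the longest perfect 3' overlap is 0.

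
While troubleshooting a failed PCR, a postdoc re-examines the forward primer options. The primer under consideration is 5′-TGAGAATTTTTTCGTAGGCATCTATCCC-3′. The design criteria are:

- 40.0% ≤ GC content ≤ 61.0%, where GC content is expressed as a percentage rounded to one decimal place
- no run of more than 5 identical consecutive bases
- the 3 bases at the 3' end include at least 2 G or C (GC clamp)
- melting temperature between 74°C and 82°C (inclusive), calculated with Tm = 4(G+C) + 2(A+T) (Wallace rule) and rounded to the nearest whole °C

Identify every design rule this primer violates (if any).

Fails: GC content, homopolymer run.

Base counts: A=6, T=11, G=5, C=6 (length 28).
GC content: GC 11/28 = 39.3%, outside 40.0–61.0% ✗
homopolymer run: longest run = 6, exceeds 5 ✗
GC clamp: 3' end CCC has 3 G/C ✓
Tm: Tm = 2·17 + 4·11 = 78°C ✓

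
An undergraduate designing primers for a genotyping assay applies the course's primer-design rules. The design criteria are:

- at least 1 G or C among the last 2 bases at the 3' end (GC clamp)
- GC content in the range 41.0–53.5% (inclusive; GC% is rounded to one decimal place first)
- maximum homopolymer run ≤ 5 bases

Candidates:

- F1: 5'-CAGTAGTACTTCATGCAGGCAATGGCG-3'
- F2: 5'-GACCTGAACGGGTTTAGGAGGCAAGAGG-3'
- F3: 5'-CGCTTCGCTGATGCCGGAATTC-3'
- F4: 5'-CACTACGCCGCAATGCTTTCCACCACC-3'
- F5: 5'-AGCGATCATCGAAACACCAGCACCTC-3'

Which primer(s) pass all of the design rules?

F1 (27 nt, A=7 T=6 G=8 C=6): 3' end CG has 2 G/C ✓; GC 14/27 = 51.9% ✓; longest run = 2 ✓ — passes.
F2 (28 nt, A=8 T=4 G=12 C=4): 3' end GG has 2 G/C ✓; GC 16/28 = 57.1%, outside 41.0–53.5% ✗; longest run = 3 ✓ — fails.
F3 (22 nt, A=3 T=6 G=6 C=7): 3' end TC has 1 G/C ✓; GC 13/22 = 59.1%, outside 41.0–53.5% ✗; longest run = 2 ✓ — fails.
F4 (27 nt, A=6 T=5 G=3 C=13): 3' end CC has 2 G/C ✓; GC 16/27 = 59.3%, outside 41.0–53.5% ✗; longest run = 3 ✓ — fails.
F5 (26 nt, A=9 T=3 G=4 C=10): 3' end TC has 1 G/C ✓; GC 14/26 = 53.8%, outside 41.0–53.5% ✗; longest run = 3 ✓ — fails.

F1 only.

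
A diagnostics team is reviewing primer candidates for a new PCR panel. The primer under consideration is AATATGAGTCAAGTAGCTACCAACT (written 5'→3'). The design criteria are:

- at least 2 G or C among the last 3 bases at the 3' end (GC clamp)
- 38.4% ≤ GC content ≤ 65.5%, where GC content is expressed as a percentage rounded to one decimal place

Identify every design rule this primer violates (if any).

Base counts: A=10, T=6, G=4, C=5 (length 25).
GC clamp: 3' end ACT has 1 G/C, need ≥2 ✗
GC content: GC 9/25 = 36.0%, outside 38.4–65.5% ✗

Fails: GC clamp, GC content.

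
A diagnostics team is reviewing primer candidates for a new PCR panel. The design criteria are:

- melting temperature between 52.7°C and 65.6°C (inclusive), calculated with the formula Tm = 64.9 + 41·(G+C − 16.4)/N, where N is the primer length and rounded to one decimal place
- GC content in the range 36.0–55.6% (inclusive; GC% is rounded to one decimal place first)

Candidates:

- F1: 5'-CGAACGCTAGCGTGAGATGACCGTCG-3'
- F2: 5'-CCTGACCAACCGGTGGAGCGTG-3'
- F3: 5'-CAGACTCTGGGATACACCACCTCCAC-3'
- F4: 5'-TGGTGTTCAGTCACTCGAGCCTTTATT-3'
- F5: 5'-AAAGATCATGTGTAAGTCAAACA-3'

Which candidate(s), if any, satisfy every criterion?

F4 only.

F1 (26 nt, A=6 T=4 G=9 C=7): Tm = 64.9 + 41·(16 − 16.4)/26 = 64.3°C ✓; GC 16/26 = 61.5%, outside 36.0–55.6% ✗ — fails.
F2 (22 nt, A=4 T=3 G=8 C=7): Tm = 64.9 + 41·(15 − 16.4)/22 = 62.3°C ✓; GC 15/22 = 68.2%, outside 36.0–55.6% ✗ — fails.
F3 (26 nt, A=7 T=4 G=4 C=11): Tm = 64.9 + 41·(15 − 16.4)/26 = 62.7°C ✓; GC 15/26 = 57.7%, outside 36.0–55.6% ✗ — fails.
F4 (27 nt, A=4 T=11 G=6 C=6): Tm = 64.9 + 41·(12 − 16.4)/27 = 58.2°C ✓; GC 12/27 = 44.4% ✓ — passes.
F5 (23 nt, A=11 T=5 G=4 C=3): Tm = 64.9 + 41·(7 − 16.4)/23 = 48.1°C, outside 52.7–65.6°C ✗; GC 7/23 = 30.4%, outside 36.0–55.6% ✗ — fails.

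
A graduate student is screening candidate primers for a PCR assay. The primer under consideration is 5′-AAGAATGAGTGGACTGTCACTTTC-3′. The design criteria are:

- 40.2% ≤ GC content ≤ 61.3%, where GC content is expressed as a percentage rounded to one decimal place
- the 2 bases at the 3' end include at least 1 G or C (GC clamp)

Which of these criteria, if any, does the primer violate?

Base counts: A=7, T=7, G=6, C=4 (length 24).
GC content: GC 10/24 = 41.7% ✓
GC clamp: 3' end TC has 1 G/C ✓

Meets all criteria.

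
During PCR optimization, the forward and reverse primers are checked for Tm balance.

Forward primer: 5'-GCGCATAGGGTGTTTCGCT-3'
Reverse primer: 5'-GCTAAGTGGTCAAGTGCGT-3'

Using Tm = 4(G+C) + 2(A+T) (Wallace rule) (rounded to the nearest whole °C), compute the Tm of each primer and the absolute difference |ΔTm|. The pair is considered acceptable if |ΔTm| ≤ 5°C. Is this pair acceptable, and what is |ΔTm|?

|ΔTm| = 2°C; the pair is acceptable.

Forward: A=2 T=6 G=7 C=4 → Tm = 2·8 + 4·11 = 60°C.
Reverse: A=4 T=5 G=7 C=3 → Tm = 2·9 + 4·10 = 58°C.
|ΔTm| = |60 − 58| = 2°C, ≤ 5°C.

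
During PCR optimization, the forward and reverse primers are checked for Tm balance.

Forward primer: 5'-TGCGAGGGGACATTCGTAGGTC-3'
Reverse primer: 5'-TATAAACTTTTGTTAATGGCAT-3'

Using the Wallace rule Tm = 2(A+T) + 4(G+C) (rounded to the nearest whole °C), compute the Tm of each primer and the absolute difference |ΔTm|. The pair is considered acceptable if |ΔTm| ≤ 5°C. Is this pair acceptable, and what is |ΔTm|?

|ΔTm| = 16°C; the pair is not acceptable.

Forward: A=4 T=5 G=9 C=4 → Tm = 2·9 + 4·13 = 70°C.
Reverse: A=7 T=10 G=3 C=2 → Tm = 2·17 + 4·5 = 54°C.
|ΔTm| = |70 − 54| = 16°C, > 5°C.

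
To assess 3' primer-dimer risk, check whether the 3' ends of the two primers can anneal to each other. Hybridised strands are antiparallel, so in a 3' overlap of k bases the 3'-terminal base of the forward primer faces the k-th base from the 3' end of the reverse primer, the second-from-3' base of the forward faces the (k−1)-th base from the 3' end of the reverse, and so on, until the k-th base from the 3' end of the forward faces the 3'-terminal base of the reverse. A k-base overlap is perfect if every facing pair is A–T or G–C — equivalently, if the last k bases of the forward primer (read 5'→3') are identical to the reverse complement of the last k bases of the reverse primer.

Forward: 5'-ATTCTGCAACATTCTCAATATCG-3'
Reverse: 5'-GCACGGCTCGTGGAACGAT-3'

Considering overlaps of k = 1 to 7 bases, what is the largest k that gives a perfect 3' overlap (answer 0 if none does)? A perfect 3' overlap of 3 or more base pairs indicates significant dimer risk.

Longest perfect overlap: 4 complementary base pairs; significant dimer risk (threshold 3).

Last 7 bases (5'→3') — forward …AATATCG, reverse …GAACGAT.
Reverse complement of the reverse primer's last 7 bases: ATCGTTC; its first k bases are the reverse complement of the reverse primer's last k bases, so a perfect k-base overlap needs the forward primer's last k bases to equal them.
Comparing (forward last k vs required): k=1: G vs A ✗; k=2: CG vs AT ✗; k=3: TCG vs ATC ✗; k=4: ATCG vs ATCG ✓; k=5: TATCG vs ATCGT ✗; k=6: ATATCG vs ATCGTT ✗; k=7: AATATCG vs ATCGTTC ✗.
Only k = 4 is perfect, so the longest perfect 3' overlap is 4.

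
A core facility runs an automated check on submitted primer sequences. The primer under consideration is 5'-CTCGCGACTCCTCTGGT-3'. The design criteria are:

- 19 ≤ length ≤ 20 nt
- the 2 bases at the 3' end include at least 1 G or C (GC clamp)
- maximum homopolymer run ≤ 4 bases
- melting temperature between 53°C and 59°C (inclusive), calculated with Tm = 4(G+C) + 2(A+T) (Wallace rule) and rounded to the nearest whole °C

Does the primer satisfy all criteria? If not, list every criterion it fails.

Base counts: A=1, T=5, G=4, C=7 (length 17).
length: length 17, outside 19–20 ✗
GC clamp: 3' end GT has 1 G/C ✓
homopolymer run: longest run = 2 ✓
Tm: Tm = 2·6 + 4·11 = 56°C ✓

Fails: length.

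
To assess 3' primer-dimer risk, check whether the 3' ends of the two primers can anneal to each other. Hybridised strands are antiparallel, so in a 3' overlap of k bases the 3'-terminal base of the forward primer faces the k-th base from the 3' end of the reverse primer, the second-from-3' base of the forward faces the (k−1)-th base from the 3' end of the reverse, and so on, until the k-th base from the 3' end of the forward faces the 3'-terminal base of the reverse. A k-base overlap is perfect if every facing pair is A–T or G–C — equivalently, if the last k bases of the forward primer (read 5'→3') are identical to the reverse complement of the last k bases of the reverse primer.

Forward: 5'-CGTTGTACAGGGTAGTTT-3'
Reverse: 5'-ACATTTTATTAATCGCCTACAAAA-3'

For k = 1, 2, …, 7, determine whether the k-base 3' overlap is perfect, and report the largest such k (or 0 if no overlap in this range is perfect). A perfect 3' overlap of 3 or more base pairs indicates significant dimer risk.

Last 7 bases (5'→3') — forward …GTAGTTT, reverse …TACAAAA.
Reverse complement of the reverse primer's last 7 bases: TTTTGTA; its first k bases are the reverse complement of the reverse primer's last k bases, so a perfect k-base overlap needs the forward primer's last k bases to equal them.
Comparing (forward last k vs required): k=1: T vs T ✓; k=2: TT vs TT ✓; k=3: TTT vs TTT ✓; k=4: GTTT vs TTTT ✗; k=5: AGTTT vs TTTTG ✗; k=6: TAGTTT vs TTTTGT ✗; k=7: GTAGTTT vs TTTTGTA ✗.
Perfect overlaps at k = 1, 2, 3; the largest is 3.

Longest perfect overlap: 3 complementary base pairs; significant dimer risk (threshold 3).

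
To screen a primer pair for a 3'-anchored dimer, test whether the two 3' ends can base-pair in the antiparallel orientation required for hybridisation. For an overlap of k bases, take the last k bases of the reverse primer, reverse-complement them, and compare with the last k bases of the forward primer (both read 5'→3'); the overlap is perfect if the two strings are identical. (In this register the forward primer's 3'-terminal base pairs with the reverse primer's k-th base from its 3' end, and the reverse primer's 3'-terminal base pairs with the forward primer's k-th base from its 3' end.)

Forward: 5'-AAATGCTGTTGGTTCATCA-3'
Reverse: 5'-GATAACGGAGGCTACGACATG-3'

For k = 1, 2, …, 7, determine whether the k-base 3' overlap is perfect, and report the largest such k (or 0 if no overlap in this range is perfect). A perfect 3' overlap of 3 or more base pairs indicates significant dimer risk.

Last 7 bases (5'→3') — forward …TTCATCA, reverse …CGACATG.
Reverse complement of the reverse primer's last 7 bases: CATGTCG; its first k bases are the reverse complement of the reverse primer's last k bases, so a perfect k-base overlap needs the forward primer's last k bases to equal them.
Comparing (forward last k vs required): k=1: A vs C ✗; k=2: CA vs CA ✓; k=3: TCA vs CAT ✗; k=4: ATCA vs CATG ✗; k=5: CATCA vs CATGT ✗; k=6: TCATCA vs CATGTC ✗; k=7: TTCATCA vs CATGTCG ✗.
Only k = 2 is perfect, so the longest perfect 3' overlap is 2.

Longest perfect overlap: 2 complementary base pairs; below the dimer-risk threshold (threshold 3).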